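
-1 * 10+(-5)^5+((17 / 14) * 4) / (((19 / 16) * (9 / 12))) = -1248689 / 399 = -3129.55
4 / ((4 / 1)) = 1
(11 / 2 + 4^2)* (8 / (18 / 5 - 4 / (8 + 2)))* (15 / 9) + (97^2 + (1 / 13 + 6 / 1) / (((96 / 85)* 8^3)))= 9498.59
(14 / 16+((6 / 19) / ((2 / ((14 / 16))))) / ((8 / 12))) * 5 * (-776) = -159565 / 38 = -4199.08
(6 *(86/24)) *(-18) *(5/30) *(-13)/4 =1677/8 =209.62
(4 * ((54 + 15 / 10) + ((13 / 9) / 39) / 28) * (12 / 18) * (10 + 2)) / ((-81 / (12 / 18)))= -671344 / 45927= -14.62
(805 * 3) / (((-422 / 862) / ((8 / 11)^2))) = -66615360 / 25531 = -2609.20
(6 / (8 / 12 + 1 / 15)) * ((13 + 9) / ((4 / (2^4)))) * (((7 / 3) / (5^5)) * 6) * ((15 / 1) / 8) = 756 / 125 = 6.05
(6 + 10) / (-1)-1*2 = -18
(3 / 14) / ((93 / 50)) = 0.12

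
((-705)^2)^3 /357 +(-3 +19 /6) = 343927169767200.80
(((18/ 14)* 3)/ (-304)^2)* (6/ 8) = 81/ 2587648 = 0.00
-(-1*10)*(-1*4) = -40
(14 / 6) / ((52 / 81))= 189 / 52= 3.63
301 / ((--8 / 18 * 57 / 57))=2709 / 4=677.25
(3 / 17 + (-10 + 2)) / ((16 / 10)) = -665 / 136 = -4.89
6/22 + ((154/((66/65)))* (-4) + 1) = -19978/33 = -605.39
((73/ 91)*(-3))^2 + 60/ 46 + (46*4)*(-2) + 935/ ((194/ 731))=116843266461/ 36949822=3162.21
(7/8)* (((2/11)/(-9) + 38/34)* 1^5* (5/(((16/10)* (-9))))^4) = 5050390625/361829597184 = 0.01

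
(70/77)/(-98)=-5/539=-0.01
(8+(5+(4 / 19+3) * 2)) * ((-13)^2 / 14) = 62361 / 266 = 234.44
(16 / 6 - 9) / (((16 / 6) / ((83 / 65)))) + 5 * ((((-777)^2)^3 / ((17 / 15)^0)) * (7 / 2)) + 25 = 2002476854989424361323 / 520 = 3850917028825816079.47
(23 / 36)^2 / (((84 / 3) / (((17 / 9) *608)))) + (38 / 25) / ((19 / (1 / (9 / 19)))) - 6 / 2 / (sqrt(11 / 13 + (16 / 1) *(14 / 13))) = 16.21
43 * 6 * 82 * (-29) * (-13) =7975812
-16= -16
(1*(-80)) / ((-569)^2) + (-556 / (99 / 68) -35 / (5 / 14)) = -15381893030 / 32052339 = -479.90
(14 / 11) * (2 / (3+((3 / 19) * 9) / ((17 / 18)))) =9044 / 16005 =0.57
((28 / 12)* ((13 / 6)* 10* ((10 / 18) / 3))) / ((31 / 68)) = 154700 / 7533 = 20.54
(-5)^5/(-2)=3125/2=1562.50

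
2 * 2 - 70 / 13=-18 / 13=-1.38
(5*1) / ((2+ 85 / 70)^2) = 196 / 405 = 0.48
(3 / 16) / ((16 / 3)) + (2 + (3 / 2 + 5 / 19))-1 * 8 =-20437 / 4864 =-4.20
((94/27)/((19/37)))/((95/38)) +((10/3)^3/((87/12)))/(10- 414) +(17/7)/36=194002159/70120260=2.77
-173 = -173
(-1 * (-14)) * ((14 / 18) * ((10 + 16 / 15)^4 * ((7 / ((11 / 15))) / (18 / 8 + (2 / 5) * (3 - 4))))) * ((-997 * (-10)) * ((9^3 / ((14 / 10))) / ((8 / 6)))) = 3281192287342.23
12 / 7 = 1.71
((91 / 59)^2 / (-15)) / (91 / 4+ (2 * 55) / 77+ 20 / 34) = -3941756 / 615562635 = -0.01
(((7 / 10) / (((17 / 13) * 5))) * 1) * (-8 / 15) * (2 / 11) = -728 / 70125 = -0.01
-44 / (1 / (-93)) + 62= 4154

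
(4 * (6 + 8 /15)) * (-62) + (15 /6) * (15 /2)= -96091 /60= -1601.52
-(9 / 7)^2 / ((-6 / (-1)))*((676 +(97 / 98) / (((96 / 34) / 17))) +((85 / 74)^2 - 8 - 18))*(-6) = 1086.52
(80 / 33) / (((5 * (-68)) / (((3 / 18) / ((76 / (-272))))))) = 8 / 1881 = 0.00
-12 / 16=-3 / 4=-0.75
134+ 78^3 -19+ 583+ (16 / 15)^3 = 1603972846 / 3375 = 475251.21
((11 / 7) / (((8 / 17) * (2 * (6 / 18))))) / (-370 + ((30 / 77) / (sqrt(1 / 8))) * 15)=-0.01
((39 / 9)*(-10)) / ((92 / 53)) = -3445 / 138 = -24.96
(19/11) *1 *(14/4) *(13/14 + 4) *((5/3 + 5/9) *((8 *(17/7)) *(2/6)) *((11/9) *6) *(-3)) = -594320/63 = -9433.65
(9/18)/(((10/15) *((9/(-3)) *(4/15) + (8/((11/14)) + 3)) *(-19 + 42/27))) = -0.00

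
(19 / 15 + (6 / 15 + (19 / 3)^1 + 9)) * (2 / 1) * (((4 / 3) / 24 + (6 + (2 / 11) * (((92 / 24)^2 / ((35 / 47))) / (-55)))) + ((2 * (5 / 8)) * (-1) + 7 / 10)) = 70501703 / 381150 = 184.97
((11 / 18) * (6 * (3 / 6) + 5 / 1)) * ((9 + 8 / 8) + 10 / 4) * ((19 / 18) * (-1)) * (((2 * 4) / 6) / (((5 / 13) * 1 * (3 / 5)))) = -271700 / 729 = -372.70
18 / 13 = 1.38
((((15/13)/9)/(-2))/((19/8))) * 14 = -280/741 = -0.38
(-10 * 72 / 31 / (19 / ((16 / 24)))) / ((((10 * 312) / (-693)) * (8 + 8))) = 693 / 61256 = 0.01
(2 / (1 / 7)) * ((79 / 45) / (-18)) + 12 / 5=1.03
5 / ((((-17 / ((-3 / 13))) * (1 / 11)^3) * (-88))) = -1815 / 1768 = -1.03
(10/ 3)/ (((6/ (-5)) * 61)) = -25/ 549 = -0.05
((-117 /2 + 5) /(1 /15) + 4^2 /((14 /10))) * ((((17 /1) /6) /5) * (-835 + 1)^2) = -2182596765 /7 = -311799537.86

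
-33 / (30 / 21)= -231 / 10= -23.10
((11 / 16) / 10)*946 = 5203 / 80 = 65.04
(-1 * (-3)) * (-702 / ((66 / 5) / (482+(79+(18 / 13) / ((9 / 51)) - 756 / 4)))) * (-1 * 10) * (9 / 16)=14999175 / 44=340890.34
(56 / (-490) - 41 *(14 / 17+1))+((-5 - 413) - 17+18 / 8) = -1208157 / 2380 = -507.63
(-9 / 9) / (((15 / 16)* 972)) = -0.00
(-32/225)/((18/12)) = -64/675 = -0.09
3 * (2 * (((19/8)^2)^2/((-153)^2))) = 130321/15980544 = 0.01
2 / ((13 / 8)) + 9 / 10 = 277 / 130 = 2.13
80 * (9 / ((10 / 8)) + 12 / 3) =896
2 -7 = -5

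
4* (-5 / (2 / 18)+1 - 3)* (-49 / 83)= 9212 / 83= 110.99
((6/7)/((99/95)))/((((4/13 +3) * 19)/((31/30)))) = 403/29799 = 0.01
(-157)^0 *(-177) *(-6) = 1062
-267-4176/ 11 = -7113/ 11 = -646.64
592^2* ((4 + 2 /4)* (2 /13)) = 242628.92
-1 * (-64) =64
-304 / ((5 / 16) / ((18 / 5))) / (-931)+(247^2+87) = 74847208 / 1225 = 61099.76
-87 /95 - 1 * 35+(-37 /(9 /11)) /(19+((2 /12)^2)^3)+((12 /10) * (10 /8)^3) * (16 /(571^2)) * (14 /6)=-420597498830091 /10982909532470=-38.30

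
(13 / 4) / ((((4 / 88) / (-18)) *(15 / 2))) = -858 / 5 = -171.60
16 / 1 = 16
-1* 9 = -9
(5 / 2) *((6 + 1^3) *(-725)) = -25375 / 2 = -12687.50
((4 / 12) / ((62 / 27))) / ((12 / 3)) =0.04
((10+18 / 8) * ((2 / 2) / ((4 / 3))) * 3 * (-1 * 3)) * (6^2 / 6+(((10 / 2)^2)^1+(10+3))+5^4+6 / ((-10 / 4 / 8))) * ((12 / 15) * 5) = -4298427 / 20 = -214921.35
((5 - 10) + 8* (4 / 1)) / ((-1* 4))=-27 / 4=-6.75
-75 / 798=-25 / 266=-0.09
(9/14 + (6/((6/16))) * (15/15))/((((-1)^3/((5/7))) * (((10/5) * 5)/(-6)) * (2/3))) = 2097/196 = 10.70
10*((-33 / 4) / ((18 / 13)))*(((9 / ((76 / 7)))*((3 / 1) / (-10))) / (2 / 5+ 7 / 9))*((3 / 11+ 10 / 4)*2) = 2248155 / 32224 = 69.77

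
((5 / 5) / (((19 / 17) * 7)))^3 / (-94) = -0.00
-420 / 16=-105 / 4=-26.25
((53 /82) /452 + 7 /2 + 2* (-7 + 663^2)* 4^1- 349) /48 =43440867395 /593024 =73253.14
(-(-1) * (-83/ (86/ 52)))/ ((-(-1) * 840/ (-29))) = 31291/ 18060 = 1.73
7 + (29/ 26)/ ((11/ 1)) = 2031/ 286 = 7.10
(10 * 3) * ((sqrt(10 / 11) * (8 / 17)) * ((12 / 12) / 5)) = 48 * sqrt(110) / 187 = 2.69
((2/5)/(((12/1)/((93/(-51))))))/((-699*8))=31/2851920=0.00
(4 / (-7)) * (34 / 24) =-17 / 21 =-0.81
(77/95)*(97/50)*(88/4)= 82159/2375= 34.59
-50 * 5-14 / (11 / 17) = -2988 / 11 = -271.64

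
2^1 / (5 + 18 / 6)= 1 / 4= 0.25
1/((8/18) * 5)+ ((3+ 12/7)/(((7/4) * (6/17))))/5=1937/980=1.98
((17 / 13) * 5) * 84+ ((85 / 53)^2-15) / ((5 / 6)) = 19511664 / 36517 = 534.32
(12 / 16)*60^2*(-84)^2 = 19051200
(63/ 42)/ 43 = 3/ 86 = 0.03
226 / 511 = 0.44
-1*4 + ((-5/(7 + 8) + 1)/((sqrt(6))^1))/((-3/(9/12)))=-4 - sqrt(6)/36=-4.07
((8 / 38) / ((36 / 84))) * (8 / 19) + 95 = 103109 / 1083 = 95.21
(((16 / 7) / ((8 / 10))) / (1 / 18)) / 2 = 180 / 7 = 25.71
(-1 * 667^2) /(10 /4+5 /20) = -1779556 /11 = -161777.82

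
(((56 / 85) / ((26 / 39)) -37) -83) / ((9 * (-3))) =1124 / 255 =4.41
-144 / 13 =-11.08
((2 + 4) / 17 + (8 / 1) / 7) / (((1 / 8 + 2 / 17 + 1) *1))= 1424 / 1183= 1.20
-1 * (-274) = 274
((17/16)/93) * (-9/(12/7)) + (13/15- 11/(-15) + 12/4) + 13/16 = 53097/9920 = 5.35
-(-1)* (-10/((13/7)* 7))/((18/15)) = -25/39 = -0.64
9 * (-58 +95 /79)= -40383 /79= -511.18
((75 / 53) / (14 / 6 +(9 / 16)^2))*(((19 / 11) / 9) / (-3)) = -24320 / 711843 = -0.03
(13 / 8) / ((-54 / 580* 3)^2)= 273325 / 13122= 20.83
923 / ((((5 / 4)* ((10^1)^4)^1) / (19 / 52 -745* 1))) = -2749191 / 50000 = -54.98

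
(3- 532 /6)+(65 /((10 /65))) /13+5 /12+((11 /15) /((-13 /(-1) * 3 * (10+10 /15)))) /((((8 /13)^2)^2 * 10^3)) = -103710695833 /1966080000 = -52.75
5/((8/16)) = 10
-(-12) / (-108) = -1 / 9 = -0.11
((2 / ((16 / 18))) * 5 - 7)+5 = 37 / 4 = 9.25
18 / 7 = 2.57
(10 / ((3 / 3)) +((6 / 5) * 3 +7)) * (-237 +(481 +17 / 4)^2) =387659967 / 80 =4845749.59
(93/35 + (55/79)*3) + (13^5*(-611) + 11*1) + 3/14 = -1254535838931/5530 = -226860007.04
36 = 36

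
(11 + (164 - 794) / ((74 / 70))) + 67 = -517.95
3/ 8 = 0.38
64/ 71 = 0.90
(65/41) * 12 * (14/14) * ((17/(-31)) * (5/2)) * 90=-2983500/1271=-2347.36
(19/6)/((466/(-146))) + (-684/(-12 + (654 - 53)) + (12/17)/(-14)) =-11365703/5157222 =-2.20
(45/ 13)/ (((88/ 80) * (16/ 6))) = 675/ 572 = 1.18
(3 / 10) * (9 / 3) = 9 / 10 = 0.90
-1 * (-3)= 3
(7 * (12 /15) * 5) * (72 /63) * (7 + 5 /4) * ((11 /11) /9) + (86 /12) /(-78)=13685 /468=29.24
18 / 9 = 2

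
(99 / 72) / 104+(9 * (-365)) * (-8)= 21864971 / 832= 26280.01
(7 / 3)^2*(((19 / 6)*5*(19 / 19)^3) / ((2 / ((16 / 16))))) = 4655 / 108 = 43.10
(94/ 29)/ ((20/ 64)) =1504/ 145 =10.37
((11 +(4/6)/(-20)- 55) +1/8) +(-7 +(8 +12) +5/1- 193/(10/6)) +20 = -2921/24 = -121.71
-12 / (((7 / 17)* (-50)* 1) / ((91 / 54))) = 221 / 225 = 0.98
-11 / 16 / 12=-11 / 192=-0.06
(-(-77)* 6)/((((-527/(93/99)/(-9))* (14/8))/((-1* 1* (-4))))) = 288/17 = 16.94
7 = 7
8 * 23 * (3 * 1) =552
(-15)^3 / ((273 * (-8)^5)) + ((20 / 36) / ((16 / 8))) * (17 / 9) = 126821365 / 241532928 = 0.53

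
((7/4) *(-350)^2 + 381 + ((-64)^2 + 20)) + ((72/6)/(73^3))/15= 425724644124/1945085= 218872.00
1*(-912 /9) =-304 /3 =-101.33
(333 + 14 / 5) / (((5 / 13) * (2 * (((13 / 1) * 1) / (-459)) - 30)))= -10018593 / 344900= -29.05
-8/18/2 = -2/9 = -0.22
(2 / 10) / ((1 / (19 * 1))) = 19 / 5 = 3.80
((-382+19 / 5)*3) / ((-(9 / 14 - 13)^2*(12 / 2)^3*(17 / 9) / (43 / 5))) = 3984337 / 25439650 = 0.16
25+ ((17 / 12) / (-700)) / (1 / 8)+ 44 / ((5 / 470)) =4369033 / 1050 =4160.98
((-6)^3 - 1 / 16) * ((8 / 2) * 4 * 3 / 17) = -10371 / 17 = -610.06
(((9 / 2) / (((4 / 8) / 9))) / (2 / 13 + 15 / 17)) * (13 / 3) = 77571 / 229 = 338.74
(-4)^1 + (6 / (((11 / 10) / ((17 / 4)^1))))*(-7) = -1829 / 11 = -166.27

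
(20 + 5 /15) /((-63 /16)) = -976 /189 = -5.16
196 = 196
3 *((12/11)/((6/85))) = 510/11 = 46.36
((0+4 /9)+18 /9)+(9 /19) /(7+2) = 427 /171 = 2.50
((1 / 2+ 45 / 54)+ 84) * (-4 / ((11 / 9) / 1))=-279.27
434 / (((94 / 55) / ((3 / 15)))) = 2387 / 47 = 50.79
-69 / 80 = -0.86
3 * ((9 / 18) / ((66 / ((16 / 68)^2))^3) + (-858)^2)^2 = 407774296556812211807422014505337104 / 250812652469785208341803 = 1625812304688.00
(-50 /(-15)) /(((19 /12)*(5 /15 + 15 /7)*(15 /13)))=14 /19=0.74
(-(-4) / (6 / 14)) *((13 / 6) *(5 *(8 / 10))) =728 / 9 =80.89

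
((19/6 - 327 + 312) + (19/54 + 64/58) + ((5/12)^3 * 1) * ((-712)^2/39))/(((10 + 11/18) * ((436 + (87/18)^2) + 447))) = 227173688/2349516403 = 0.10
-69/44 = -1.57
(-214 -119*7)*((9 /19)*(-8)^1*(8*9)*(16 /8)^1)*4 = 43421184 /19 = 2285325.47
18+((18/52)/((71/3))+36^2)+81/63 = 16996311/12922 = 1315.30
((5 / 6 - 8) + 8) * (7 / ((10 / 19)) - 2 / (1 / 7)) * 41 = -287 / 12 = -23.92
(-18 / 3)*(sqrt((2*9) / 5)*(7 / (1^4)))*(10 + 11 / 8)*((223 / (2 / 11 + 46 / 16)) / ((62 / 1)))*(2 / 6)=-4687683*sqrt(10) / 41695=-355.53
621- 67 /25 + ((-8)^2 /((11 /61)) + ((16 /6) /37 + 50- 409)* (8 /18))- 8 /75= 223515958 /274725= 813.60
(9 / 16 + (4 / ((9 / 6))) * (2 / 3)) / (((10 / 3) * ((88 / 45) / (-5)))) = -5055 / 2816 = -1.80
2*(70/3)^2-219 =7829/9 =869.89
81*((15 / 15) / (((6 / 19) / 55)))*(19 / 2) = 536085 / 4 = 134021.25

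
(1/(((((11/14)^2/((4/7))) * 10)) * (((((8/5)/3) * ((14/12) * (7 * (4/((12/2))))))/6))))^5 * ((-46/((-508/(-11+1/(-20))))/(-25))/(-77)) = -70893300441132/532870294679452431625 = -0.00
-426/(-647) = 0.66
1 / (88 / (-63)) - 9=-855 / 88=-9.72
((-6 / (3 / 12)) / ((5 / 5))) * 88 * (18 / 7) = -38016 / 7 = -5430.86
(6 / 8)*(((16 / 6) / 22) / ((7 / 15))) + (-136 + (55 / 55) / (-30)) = -313787 / 2310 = -135.84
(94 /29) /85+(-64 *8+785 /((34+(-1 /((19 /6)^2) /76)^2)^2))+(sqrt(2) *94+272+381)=94 *sqrt(2)+35752018482525957074852 /252277201329123240785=274.65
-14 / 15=-0.93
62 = 62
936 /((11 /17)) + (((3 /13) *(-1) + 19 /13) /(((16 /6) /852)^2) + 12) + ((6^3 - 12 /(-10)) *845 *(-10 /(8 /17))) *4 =-2212681074 /143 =-15473294.22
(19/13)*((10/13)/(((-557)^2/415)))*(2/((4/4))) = 157700/52432081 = 0.00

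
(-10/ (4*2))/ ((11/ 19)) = -95/ 44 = -2.16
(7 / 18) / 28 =1 / 72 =0.01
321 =321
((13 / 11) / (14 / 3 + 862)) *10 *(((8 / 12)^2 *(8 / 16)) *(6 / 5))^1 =1 / 275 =0.00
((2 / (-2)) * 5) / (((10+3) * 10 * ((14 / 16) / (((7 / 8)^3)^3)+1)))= -5764801 / 586092442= -0.01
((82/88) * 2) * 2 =41/11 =3.73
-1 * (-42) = 42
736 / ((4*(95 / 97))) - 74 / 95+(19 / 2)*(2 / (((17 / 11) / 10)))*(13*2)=5464458 / 1615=3383.57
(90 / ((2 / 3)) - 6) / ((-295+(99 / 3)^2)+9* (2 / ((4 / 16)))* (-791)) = -3 / 1306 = -0.00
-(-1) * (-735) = -735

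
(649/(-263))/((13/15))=-9735/3419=-2.85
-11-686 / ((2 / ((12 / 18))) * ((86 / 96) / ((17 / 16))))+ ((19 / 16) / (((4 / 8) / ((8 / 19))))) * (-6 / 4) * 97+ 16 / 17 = -623935 / 1462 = -426.77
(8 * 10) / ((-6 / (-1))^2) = 20 / 9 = 2.22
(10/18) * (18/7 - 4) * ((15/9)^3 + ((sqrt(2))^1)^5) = -200 * sqrt(2)/63 - 6250/1701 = -8.16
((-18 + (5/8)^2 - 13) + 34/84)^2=1647954025/1806336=912.32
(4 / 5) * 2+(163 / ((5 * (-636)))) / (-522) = 2656099 / 1659960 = 1.60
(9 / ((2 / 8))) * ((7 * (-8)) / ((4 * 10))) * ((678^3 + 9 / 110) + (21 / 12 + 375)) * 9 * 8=-311017863283848 / 275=-1130974048304.90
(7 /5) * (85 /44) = 119 /44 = 2.70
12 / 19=0.63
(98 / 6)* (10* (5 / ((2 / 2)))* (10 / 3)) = 24500 / 9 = 2722.22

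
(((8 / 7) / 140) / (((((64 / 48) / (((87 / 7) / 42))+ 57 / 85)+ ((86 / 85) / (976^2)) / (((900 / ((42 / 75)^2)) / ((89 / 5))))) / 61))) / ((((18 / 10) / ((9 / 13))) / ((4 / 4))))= 5924204100000000 / 160115000114947787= 0.04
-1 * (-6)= 6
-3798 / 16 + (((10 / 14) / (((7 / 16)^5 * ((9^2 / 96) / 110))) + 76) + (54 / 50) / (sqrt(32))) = 27 * sqrt(2) / 200 + 143538609607 / 25412184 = 5648.61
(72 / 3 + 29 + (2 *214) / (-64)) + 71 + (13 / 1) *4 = 2709 / 16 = 169.31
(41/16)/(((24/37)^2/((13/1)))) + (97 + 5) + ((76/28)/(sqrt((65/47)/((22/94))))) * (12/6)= 38 * sqrt(715)/455 + 1669709/9216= 183.41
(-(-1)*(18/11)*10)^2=32400/121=267.77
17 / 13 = 1.31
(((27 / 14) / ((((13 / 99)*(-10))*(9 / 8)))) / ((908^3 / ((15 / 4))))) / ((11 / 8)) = -0.00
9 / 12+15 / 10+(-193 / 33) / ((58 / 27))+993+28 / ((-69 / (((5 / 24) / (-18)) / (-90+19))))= 41879778445 / 42195087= 992.53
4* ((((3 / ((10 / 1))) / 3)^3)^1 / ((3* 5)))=1 / 3750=0.00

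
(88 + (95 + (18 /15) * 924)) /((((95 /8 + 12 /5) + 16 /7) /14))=5063856 /4637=1092.05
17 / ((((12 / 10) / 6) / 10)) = 850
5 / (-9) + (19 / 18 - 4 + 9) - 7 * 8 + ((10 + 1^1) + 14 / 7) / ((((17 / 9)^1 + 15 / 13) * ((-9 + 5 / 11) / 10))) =-928621 / 16732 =-55.50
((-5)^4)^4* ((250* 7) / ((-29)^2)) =267028808593750 / 841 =317513446603.75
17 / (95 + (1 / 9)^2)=1377 / 7696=0.18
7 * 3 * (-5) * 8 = -840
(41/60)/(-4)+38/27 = 2671/2160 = 1.24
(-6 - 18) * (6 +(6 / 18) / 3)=-440 / 3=-146.67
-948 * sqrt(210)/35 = -392.51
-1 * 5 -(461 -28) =-438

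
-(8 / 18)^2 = -16 / 81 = -0.20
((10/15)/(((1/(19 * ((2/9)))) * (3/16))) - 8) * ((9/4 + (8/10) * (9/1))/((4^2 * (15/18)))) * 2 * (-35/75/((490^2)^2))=-71/882367500000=-0.00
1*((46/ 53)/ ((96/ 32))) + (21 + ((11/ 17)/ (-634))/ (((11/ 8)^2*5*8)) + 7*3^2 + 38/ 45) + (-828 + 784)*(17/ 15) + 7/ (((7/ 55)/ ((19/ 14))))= 43509512087/ 395865162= 109.91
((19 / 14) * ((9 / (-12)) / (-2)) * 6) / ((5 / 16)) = 9.77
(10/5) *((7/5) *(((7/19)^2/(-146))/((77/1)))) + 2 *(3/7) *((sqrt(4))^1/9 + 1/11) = 0.27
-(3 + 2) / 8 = -5 / 8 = -0.62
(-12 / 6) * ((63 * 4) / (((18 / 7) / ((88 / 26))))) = -8624 / 13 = -663.38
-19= -19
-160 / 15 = -32 / 3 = -10.67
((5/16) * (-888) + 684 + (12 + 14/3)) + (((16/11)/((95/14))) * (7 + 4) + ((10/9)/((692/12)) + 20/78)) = 545846101/1281930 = 425.80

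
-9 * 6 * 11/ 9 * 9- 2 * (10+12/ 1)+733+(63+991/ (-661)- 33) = 81634/ 661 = 123.50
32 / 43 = 0.74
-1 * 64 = -64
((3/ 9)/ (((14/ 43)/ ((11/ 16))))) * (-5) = -2365/ 672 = -3.52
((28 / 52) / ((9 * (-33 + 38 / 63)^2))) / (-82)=-3087 / 4440615946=-0.00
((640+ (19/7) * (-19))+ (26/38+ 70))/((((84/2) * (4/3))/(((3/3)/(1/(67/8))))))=2936677/29792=98.57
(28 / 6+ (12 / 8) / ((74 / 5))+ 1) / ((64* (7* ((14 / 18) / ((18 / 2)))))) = 69147 / 464128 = 0.15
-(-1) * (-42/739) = -42/739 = -0.06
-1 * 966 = -966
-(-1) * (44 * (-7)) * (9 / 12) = -231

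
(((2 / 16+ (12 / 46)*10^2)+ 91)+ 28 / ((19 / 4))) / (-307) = -430381 / 1073272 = -0.40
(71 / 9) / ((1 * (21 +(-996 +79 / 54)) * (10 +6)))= -213 / 420568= -0.00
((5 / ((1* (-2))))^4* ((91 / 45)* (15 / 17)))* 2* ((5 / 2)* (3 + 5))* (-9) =-853125 / 34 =-25091.91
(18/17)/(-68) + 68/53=38827/30634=1.27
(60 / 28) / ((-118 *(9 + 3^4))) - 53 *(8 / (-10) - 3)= 4990687 / 24780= 201.40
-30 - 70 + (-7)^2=-51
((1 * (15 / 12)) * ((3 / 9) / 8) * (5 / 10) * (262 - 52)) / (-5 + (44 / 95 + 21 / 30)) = -16625 / 11664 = -1.43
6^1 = 6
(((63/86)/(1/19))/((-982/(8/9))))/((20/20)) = -266/21113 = -0.01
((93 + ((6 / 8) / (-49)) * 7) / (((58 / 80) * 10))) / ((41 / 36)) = 93636 / 8323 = 11.25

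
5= 5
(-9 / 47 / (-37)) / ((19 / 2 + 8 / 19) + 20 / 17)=0.00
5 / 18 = 0.28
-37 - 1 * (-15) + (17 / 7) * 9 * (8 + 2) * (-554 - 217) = -168540.57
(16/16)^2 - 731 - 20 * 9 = -910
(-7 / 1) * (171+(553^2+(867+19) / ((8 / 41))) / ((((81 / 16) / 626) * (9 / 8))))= -174074805989 / 729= -238785742.10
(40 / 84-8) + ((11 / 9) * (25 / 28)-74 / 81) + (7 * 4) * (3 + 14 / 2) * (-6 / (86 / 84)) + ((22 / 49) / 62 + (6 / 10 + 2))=-174134074291 / 105813540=-1645.67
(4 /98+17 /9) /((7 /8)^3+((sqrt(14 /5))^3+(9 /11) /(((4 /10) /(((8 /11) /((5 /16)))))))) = 59919548480000 /43090127806257- 882751569920 * sqrt(70) /6155732543751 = 0.19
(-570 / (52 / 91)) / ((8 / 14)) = -13965 / 8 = -1745.62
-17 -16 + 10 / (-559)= -33.02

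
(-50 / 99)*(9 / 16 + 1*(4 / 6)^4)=-0.38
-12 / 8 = -3 / 2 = -1.50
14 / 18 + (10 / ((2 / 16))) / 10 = 79 / 9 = 8.78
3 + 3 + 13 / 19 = 6.68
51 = 51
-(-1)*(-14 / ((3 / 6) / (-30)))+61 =901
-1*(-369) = 369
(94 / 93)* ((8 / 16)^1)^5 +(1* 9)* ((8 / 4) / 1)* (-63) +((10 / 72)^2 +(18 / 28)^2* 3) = -139367423 / 123039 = -1132.71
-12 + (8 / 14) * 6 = -60 / 7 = -8.57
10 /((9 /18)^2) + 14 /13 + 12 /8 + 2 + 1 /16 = 9285 /208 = 44.64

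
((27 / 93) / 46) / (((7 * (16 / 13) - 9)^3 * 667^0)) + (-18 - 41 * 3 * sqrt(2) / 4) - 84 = -18201273 / 178250 - 123 * sqrt(2) / 4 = -145.60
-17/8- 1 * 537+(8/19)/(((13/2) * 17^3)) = -5233872815/9708088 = -539.12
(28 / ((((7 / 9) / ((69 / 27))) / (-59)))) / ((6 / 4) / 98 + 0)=-354629.33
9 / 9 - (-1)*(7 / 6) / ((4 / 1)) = 1.29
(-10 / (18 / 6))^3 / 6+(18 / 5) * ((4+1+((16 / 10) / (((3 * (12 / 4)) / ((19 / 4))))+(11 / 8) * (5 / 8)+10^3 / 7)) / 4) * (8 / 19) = 50.50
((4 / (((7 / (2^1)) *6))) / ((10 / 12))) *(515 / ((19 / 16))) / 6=6592 / 399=16.52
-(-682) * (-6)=-4092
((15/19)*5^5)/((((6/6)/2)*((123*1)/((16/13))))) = 500000/10127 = 49.37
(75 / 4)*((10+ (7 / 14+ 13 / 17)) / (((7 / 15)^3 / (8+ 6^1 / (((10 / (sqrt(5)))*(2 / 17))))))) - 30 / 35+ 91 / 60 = 5817043241 / 349860+ 58168125*sqrt(5) / 5488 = 40327.19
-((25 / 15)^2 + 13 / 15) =-164 / 45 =-3.64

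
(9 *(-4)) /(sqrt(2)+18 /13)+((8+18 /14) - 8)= 603 - 3042 *sqrt(2) /7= -11.58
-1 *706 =-706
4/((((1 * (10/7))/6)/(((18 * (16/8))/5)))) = 3024/25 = 120.96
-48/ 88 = -6/ 11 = -0.55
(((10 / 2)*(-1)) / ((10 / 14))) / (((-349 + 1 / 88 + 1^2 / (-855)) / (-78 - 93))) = -3.43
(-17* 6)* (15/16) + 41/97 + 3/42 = -516751/5432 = -95.13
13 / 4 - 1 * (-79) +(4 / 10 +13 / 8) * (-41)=-31 / 40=-0.78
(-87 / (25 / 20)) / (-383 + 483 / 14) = 696 / 3485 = 0.20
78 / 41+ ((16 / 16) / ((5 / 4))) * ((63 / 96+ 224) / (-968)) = 2725411 / 1587520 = 1.72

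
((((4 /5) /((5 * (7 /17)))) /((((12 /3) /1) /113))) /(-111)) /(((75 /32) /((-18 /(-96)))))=-3842 /485625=-0.01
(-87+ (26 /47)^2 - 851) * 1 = -2071366 /2209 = -937.69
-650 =-650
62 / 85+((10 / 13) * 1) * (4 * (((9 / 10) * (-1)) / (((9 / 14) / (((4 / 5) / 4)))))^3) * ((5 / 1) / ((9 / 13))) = 23102 / 95625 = 0.24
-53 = -53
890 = 890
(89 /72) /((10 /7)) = 623 /720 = 0.87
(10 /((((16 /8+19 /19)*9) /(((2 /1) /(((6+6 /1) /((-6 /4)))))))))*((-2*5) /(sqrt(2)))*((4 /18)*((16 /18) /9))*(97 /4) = 4850*sqrt(2) /19683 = 0.35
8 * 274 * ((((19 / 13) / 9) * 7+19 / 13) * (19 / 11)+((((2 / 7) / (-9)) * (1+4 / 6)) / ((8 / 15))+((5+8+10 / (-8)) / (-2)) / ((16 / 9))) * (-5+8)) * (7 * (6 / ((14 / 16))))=-1808489050 / 3003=-602227.46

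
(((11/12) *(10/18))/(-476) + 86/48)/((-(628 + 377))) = -92051/51665040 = -0.00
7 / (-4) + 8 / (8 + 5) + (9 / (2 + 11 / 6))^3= 7470275 / 632684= 11.81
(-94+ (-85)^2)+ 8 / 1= 7139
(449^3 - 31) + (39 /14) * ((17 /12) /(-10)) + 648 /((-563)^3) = 9045906280275972993 /99933986320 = 90518817.61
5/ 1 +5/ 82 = 415/ 82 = 5.06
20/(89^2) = 20/7921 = 0.00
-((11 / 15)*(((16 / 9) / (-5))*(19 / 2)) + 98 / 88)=40493 / 29700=1.36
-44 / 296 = -11 / 74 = -0.15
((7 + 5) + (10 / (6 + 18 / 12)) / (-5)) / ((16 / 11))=121 / 15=8.07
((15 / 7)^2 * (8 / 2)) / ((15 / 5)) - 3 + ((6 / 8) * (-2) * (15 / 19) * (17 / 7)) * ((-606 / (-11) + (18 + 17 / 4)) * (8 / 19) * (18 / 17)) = -18687447 / 194579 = -96.04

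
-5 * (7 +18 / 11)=-475 / 11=-43.18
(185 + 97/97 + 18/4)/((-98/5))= -1905/196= -9.72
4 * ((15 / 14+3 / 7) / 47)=6 / 47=0.13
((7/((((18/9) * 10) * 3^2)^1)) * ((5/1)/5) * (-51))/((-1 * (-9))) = -119/540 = -0.22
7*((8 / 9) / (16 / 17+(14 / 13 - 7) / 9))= 12376 / 563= 21.98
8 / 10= 4 / 5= 0.80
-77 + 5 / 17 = -1304 / 17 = -76.71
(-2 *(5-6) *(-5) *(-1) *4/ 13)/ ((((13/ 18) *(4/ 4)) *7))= 0.61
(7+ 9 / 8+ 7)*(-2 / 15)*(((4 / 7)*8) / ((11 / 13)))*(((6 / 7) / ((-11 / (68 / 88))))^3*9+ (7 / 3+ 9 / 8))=-655276927409 / 17400755295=-37.66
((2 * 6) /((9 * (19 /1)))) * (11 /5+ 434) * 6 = 17448 /95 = 183.66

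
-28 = -28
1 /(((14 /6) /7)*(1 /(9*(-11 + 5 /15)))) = -288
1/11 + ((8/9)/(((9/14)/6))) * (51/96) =1336/297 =4.50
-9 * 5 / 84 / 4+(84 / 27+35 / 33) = 44771 / 11088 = 4.04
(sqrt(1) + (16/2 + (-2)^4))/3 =25/3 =8.33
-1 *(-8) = 8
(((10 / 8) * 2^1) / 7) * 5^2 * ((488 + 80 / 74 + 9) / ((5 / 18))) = 4146525 / 259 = 16009.75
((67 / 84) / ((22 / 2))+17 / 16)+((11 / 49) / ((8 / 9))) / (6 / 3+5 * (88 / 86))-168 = -36687809 / 219912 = -166.83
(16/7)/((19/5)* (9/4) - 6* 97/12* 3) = -320/19173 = -0.02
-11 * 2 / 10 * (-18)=198 / 5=39.60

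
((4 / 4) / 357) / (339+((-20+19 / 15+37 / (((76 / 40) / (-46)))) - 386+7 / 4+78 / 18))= -380 / 129614919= -0.00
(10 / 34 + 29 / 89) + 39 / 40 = 96527 / 60520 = 1.59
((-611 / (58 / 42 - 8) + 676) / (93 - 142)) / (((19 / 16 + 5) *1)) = -1708720 / 674289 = -2.53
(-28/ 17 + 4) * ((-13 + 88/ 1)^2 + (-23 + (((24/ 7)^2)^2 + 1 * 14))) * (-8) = -108314.02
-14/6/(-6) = 7/18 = 0.39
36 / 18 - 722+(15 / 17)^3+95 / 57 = -10577390 / 14739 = -717.65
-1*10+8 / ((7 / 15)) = 50 / 7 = 7.14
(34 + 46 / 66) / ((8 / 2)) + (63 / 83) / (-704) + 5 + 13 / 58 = 70648103 / 5083584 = 13.90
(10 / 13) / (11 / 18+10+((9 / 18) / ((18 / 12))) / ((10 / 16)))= 900 / 13039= 0.07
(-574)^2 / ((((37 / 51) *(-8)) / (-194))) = 407479443 / 37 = 11012957.92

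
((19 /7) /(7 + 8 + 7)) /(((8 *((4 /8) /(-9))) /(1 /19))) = -9 /616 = -0.01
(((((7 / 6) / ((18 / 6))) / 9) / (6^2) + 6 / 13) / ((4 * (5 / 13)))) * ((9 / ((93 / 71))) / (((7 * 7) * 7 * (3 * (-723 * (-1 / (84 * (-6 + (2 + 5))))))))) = 2490893 / 10674863640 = 0.00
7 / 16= 0.44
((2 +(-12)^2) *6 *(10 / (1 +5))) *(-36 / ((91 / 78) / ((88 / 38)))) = -13875840 / 133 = -104329.62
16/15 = 1.07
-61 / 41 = -1.49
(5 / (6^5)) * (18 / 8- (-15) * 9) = 305 / 3456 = 0.09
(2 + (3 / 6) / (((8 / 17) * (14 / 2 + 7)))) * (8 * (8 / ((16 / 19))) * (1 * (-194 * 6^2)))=-7712955 / 7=-1101850.71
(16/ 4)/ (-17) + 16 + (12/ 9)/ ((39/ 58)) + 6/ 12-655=-2533001/ 3978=-636.75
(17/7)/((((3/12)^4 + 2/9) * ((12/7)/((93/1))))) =303552/521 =582.63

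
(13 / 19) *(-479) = -6227 / 19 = -327.74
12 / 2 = 6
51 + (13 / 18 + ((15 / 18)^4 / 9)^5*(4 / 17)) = 47457369445140202575409 / 917543123840934346752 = 51.72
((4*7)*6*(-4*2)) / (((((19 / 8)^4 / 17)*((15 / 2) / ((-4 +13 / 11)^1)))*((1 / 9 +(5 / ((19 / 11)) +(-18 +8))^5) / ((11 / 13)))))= -82682707968 / 6557858665735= -0.01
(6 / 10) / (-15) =-1 / 25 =-0.04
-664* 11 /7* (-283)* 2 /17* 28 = 972720.94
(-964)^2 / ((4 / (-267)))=-62030508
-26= -26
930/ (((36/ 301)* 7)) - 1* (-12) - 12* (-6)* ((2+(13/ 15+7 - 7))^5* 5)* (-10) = -4696691051/ 6750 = -695806.08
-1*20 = -20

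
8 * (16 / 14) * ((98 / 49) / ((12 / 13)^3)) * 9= 4394 / 21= 209.24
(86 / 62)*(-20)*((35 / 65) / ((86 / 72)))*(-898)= 4525920 / 403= 11230.57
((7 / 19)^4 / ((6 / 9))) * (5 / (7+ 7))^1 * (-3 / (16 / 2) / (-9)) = 1715 / 4170272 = 0.00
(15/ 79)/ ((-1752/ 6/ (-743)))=11145/ 23068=0.48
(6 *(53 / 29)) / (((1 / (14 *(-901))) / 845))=-3389507940 / 29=-116879584.14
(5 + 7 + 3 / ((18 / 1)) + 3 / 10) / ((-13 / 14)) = -2618 / 195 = -13.43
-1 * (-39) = 39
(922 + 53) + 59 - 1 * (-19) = 1053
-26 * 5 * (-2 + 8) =-780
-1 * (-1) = 1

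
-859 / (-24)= 35.79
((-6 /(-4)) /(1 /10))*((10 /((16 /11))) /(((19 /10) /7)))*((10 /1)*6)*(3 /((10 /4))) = 519750 /19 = 27355.26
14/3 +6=32/3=10.67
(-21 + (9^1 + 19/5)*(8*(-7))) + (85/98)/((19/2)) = -3434034/4655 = -737.71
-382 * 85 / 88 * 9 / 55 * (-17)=496791 / 484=1026.43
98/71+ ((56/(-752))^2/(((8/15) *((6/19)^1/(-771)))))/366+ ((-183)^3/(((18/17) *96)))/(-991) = 75424210630327/1213577521792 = 62.15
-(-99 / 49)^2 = -9801 / 2401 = -4.08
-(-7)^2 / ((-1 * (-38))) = -49 / 38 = -1.29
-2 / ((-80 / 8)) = 1 / 5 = 0.20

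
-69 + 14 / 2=-62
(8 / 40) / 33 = 1 / 165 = 0.01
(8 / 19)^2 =64 / 361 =0.18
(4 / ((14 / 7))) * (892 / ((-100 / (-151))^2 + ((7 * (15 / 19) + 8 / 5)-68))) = -3864313480 / 130908183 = -29.52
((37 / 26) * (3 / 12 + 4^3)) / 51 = 9509 / 5304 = 1.79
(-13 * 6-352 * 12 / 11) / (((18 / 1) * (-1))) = 77 / 3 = 25.67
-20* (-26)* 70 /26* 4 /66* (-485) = -1358000 /33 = -41151.52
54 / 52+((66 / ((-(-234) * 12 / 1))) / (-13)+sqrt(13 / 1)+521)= sqrt(13)+3176071 / 6084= 525.64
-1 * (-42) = 42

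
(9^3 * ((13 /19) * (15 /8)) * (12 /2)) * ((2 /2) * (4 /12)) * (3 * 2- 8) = -142155 /38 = -3740.92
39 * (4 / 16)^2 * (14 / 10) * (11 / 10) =3003 / 800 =3.75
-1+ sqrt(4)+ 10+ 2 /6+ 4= 46 /3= 15.33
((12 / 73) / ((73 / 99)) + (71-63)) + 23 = 166387 / 5329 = 31.22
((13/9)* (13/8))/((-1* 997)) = -169/71784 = -0.00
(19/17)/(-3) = -19/51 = -0.37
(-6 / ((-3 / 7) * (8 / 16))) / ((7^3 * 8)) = 1 / 98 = 0.01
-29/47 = -0.62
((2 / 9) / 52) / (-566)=-1 / 132444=-0.00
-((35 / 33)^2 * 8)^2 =-96040000 / 1185921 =-80.98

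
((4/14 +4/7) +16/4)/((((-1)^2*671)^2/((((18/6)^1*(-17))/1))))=-1734/3151687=-0.00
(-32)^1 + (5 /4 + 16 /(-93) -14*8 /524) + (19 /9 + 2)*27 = 3891943 /48732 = 79.86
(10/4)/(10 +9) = 5/38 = 0.13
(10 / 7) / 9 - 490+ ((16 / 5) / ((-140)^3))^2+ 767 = 277.16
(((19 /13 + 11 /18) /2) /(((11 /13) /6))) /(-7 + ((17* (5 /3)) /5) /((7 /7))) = -485 /88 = -5.51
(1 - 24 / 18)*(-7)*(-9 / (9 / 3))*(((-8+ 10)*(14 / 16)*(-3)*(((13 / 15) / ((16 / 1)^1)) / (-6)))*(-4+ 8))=-637 / 480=-1.33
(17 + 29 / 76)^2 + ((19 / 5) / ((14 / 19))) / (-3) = 300.40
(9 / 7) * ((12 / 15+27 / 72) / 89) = 423 / 24920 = 0.02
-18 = -18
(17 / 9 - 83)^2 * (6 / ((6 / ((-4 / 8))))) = -266450 / 81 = -3289.51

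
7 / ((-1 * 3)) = -7 / 3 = -2.33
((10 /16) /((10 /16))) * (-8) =-8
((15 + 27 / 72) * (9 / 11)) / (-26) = -1107 / 2288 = -0.48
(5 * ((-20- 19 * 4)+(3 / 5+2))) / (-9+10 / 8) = 1868 / 31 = 60.26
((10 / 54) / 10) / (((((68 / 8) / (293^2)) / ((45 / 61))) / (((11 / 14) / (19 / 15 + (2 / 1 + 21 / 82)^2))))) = 79371692950 / 4653969929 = 17.05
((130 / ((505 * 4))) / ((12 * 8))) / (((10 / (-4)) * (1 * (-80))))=13 / 3878400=0.00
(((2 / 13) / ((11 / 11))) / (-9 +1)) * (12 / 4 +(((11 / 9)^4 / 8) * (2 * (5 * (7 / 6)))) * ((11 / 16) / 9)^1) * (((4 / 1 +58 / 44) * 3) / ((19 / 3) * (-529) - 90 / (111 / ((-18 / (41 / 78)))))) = 111744090461 / 372496450968576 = 0.00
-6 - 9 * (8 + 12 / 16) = -84.75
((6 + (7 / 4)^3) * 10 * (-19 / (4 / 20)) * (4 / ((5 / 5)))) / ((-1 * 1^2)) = 345325 / 8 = 43165.62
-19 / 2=-9.50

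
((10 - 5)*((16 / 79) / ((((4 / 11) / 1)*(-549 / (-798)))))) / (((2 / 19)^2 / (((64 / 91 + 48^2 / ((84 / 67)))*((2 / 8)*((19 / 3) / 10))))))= 59956000544 / 563823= 106338.34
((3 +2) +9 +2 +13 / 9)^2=24649 / 81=304.31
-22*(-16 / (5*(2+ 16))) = 176 / 45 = 3.91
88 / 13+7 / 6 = 619 / 78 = 7.94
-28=-28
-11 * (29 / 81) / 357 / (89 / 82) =-26158 / 2573613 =-0.01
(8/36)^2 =4/81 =0.05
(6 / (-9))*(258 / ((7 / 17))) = -2924 / 7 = -417.71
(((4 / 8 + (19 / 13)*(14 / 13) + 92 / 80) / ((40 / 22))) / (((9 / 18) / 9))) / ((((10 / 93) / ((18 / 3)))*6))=100328679 / 338000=296.83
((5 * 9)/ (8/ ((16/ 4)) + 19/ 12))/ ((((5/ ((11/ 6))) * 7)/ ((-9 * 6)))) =-10692/ 301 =-35.52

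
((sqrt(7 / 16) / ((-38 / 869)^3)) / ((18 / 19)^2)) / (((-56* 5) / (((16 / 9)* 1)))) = 656234909* sqrt(7) / 31026240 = 55.96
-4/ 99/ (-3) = 4/ 297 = 0.01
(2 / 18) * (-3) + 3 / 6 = 1 / 6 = 0.17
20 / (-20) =-1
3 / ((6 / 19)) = 19 / 2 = 9.50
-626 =-626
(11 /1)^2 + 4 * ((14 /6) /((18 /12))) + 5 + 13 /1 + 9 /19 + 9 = 154.70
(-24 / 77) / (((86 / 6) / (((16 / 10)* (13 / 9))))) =-832 / 16555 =-0.05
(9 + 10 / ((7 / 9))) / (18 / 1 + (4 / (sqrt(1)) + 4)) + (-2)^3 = -1303 / 182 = -7.16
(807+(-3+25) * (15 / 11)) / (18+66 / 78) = 10881 / 245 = 44.41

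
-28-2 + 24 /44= -324 /11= -29.45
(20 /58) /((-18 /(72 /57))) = -40 /1653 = -0.02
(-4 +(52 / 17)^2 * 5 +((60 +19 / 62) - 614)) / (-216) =9154513 / 3870288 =2.37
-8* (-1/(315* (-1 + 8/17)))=-136/2835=-0.05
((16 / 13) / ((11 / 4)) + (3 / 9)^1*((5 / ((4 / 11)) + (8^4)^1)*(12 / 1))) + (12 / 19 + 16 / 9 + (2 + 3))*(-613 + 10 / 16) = 776114923 / 65208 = 11902.14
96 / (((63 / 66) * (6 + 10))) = 44 / 7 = 6.29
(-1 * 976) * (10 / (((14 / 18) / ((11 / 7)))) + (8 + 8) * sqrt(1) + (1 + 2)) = -1874896 / 49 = -38263.18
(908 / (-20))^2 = 51529 / 25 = 2061.16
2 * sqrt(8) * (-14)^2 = 784 * sqrt(2) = 1108.74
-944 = -944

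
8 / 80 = 1 / 10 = 0.10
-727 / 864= -0.84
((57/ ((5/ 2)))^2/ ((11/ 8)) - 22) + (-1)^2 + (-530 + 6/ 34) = -807644/ 4675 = -172.76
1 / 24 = 0.04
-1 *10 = -10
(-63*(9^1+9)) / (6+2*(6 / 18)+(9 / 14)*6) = -23814 / 221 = -107.76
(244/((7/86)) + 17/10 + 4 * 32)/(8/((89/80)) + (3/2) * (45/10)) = 38967582/173705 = 224.33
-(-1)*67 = 67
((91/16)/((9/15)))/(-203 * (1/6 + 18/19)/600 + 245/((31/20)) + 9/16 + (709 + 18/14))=140697375/12891503398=0.01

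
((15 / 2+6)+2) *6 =93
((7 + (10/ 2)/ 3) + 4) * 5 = 190/ 3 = 63.33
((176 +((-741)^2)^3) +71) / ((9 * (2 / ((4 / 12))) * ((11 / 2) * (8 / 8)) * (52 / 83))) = 264231138859776752 / 297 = 889667134208002.53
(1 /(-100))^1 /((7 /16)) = -4 /175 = -0.02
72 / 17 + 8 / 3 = 352 / 51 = 6.90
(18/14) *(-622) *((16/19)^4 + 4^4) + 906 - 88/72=-1676726558663/8210223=-204224.24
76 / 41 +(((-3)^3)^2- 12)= 29473 / 41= 718.85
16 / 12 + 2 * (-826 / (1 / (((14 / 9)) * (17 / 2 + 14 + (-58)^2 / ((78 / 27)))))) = -118958816 / 39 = -3050226.05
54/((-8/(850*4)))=-22950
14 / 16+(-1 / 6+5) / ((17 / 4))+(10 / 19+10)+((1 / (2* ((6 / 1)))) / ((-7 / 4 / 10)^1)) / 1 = 654553 / 54264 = 12.06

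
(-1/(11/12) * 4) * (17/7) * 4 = -3264/77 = -42.39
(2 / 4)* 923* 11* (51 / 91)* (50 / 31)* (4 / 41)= 3983100 / 8897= 447.69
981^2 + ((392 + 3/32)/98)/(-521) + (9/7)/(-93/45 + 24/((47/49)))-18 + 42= 25446126309586139/26440691648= 962385.05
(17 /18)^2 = 289 /324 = 0.89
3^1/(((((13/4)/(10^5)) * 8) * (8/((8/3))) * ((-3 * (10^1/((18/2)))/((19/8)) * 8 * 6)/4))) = -11875/52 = -228.37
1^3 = 1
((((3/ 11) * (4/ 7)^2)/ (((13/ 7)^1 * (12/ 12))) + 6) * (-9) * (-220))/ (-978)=-181620/ 14833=-12.24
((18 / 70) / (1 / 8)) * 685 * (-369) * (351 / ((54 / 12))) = -283905648 / 7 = -40557949.71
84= 84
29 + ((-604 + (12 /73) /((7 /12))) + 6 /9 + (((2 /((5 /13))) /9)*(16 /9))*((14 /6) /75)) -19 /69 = -615065357264 /1070992125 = -574.29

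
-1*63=-63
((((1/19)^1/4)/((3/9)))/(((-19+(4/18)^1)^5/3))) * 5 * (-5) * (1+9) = 66430125/5238622690262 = 0.00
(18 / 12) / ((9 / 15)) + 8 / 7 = 51 / 14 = 3.64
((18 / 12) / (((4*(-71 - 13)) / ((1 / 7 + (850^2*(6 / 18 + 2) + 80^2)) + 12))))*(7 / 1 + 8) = -177685775 / 1568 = -113320.01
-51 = -51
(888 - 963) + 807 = 732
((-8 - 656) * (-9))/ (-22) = -2988/ 11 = -271.64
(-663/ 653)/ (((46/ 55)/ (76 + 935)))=-36866115/ 30038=-1227.32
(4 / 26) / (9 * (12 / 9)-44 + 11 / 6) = -12 / 2353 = -0.01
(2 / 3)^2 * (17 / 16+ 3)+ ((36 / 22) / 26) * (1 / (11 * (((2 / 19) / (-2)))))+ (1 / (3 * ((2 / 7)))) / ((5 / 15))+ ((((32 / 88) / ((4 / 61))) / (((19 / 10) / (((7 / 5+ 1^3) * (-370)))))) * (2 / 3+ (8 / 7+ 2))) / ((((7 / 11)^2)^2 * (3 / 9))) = -3266100701108629 / 18083189124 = -180615.30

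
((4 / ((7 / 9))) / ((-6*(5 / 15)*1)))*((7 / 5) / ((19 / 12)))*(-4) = 864 / 95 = 9.09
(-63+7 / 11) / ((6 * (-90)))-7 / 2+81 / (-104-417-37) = -324977 / 92070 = -3.53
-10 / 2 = -5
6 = 6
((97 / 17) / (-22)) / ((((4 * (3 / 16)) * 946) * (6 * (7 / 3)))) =-97 / 3714942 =-0.00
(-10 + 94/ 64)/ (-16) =273/ 512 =0.53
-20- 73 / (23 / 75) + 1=-5912 / 23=-257.04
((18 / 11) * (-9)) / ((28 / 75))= -6075 / 154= -39.45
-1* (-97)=97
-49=-49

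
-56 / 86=-28 / 43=-0.65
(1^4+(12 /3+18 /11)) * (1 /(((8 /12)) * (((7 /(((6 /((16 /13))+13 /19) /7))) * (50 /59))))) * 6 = 6550947 /819280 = 8.00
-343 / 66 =-5.20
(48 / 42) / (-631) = -8 / 4417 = -0.00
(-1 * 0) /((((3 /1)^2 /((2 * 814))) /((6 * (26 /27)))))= 0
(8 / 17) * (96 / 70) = 384 / 595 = 0.65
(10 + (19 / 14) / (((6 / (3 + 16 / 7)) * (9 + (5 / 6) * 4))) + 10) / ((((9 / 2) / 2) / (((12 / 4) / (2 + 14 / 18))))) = 11817 / 1225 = 9.65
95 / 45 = 19 / 9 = 2.11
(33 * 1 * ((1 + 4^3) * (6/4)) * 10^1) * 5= 160875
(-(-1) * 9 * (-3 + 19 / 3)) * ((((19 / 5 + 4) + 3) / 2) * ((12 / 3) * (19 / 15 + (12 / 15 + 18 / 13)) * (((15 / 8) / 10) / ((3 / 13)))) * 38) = 345249 / 5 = 69049.80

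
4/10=0.40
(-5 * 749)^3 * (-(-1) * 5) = -262618593125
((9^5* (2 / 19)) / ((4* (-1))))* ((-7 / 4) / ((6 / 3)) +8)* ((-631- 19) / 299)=4428675 / 184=24068.89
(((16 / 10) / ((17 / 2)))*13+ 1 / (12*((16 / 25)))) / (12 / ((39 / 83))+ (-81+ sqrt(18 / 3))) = -394237753 / 8467256640 - 7108309*sqrt(6) / 8467256640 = -0.05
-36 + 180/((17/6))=468/17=27.53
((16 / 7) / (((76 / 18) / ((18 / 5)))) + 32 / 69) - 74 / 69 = 20498 / 15295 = 1.34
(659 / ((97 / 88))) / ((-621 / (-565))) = 32765480 / 60237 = 543.94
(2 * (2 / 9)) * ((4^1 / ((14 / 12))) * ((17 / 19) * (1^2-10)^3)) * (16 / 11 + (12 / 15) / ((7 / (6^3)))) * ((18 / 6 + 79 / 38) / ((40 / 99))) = -144429410016 / 442225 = -326597.12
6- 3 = 3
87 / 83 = 1.05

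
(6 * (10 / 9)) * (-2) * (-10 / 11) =400 / 33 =12.12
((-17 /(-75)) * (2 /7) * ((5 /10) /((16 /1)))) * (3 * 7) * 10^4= 425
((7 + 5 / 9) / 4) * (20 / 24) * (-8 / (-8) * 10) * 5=2125 / 27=78.70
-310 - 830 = -1140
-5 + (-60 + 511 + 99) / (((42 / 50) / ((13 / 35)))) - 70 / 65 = 453137 / 1911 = 237.12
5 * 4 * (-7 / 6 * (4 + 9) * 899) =-818090 / 3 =-272696.67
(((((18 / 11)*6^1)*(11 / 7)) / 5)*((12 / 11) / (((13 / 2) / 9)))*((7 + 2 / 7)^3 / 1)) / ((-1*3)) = -1031494176 / 1716715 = -600.85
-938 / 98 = -67 / 7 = -9.57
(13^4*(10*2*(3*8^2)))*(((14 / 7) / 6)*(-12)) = -438696960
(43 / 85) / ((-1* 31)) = -43 / 2635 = -0.02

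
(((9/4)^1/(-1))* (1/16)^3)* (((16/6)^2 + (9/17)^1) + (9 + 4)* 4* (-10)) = 78391/278528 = 0.28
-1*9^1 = -9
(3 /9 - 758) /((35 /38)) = -86374 /105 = -822.61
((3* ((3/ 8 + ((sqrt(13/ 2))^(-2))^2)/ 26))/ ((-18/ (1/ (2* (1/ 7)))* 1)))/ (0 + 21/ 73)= -39347/ 1265472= -0.03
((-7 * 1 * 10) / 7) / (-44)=5 / 22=0.23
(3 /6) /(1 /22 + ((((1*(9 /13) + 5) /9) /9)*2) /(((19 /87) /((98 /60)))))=1100385 /2413423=0.46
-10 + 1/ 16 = -159/ 16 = -9.94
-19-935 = -954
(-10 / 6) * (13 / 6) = -65 / 18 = -3.61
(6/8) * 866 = 1299/2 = 649.50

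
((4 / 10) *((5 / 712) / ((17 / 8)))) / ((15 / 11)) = 22 / 22695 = 0.00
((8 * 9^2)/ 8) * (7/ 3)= 189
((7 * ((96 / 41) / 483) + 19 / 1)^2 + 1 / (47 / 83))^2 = 231515637129954271396 / 1746797198858209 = 132537.22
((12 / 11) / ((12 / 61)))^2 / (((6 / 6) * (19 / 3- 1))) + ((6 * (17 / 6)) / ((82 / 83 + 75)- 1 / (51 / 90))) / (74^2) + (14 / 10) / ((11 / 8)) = 9415572068211 / 1387860329680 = 6.78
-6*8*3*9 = -1296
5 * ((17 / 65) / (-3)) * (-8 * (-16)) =-2176 / 39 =-55.79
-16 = -16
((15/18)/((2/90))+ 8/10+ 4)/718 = 423/7180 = 0.06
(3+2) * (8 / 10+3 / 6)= 13 / 2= 6.50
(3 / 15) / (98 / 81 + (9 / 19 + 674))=1539 / 5199385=0.00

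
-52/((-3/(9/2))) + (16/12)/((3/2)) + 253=2987/9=331.89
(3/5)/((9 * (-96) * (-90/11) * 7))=11/907200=0.00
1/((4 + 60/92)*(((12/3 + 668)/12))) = 23/5992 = 0.00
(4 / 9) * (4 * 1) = 16 / 9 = 1.78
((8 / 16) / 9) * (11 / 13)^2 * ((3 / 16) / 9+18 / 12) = 8833 / 146016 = 0.06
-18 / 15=-1.20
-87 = -87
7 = 7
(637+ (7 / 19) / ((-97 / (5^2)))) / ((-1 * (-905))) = 1173816 / 1667915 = 0.70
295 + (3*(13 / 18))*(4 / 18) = 7978 / 27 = 295.48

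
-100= -100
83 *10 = 830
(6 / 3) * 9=18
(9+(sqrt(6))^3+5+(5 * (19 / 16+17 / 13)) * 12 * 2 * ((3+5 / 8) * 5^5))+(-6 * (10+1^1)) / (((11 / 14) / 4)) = 6 * sqrt(6)+705448649 / 208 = 3391594.74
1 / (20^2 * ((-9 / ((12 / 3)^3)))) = -4 / 225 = -0.02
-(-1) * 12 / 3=4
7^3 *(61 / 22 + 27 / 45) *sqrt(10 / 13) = 127253 *sqrt(130) / 1430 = 1014.62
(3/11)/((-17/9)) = -27/187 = -0.14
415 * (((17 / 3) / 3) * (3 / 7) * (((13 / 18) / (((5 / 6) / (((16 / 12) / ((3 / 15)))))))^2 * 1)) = 19076720 / 1701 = 11215.00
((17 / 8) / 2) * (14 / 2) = 119 / 16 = 7.44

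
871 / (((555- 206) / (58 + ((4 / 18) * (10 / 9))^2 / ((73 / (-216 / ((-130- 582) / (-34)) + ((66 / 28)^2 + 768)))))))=35559101204198 / 242987065839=146.34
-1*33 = -33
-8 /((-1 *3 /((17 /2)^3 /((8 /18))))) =14739 /4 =3684.75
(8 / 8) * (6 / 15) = 2 / 5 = 0.40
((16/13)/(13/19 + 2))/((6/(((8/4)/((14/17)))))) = 152/819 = 0.19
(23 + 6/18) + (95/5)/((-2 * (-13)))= 1877/78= 24.06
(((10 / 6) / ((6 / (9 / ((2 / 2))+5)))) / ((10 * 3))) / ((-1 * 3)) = -7 / 162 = -0.04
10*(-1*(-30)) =300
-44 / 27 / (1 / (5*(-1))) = 220 / 27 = 8.15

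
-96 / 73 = -1.32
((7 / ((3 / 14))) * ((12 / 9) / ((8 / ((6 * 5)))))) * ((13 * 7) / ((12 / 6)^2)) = 22295 / 6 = 3715.83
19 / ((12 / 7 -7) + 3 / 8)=-1064 / 275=-3.87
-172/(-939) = 172/939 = 0.18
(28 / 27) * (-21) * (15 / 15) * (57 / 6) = -1862 / 9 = -206.89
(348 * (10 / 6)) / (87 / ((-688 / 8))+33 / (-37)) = -1845560 / 6057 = -304.70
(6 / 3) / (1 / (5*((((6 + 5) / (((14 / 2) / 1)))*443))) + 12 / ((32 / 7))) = 389840 / 511721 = 0.76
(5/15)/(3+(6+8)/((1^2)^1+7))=0.07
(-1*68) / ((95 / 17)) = -1156 / 95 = -12.17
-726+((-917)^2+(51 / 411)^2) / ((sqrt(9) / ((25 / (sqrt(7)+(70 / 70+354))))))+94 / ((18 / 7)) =67589447384440 / 3547847763 - 197283074125 *sqrt(7) / 3547847763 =18903.71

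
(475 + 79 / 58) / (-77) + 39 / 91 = -25715 / 4466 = -5.76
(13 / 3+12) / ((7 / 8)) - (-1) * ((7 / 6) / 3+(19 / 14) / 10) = 24181 / 1260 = 19.19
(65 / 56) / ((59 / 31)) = 2015 / 3304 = 0.61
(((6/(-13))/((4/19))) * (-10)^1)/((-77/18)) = -5130/1001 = -5.12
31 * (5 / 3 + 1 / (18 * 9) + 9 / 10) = 32302 / 405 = 79.76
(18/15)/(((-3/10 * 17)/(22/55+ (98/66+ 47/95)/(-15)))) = -50416/799425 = -0.06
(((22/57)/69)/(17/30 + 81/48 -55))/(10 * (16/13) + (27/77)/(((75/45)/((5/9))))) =-1761760/206403817713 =-0.00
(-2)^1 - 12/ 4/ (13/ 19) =-83/ 13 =-6.38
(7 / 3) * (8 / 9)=56 / 27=2.07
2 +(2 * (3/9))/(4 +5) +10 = 326/27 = 12.07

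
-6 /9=-2 /3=-0.67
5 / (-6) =-5 / 6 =-0.83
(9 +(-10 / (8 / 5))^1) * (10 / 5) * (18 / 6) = 33 / 2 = 16.50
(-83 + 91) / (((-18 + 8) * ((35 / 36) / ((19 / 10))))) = -1368 / 875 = -1.56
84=84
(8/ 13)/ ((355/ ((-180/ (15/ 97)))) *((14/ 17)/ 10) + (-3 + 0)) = -0.20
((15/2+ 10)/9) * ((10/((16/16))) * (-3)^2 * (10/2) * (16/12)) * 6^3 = 252000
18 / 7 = 2.57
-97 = -97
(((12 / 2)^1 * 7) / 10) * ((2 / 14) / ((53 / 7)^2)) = 147 / 14045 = 0.01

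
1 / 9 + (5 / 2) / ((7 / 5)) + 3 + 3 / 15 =3211 / 630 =5.10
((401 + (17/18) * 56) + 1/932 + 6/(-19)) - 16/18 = 8016151/17708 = 452.69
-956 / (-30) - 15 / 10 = 30.37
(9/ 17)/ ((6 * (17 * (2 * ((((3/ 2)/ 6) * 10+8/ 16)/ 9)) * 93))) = 3/ 35836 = 0.00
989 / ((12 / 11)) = 10879 / 12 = 906.58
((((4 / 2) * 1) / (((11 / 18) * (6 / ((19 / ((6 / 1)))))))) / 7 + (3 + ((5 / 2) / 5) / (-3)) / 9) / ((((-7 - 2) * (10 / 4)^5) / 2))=-14944 / 11694375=-0.00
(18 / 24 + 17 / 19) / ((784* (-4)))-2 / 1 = -476797 / 238336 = -2.00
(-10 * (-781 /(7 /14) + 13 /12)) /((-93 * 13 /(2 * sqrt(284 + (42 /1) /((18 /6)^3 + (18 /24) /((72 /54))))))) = -187310 * sqrt(31479) /76167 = -436.32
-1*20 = -20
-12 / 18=-0.67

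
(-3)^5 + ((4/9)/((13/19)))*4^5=49393/117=422.16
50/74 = 25/37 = 0.68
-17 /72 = -0.24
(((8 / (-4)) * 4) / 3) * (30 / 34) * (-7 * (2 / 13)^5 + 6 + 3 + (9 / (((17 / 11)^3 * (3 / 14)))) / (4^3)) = -2678507984255 / 124043050612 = -21.59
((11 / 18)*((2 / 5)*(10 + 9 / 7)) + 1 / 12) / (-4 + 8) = 0.71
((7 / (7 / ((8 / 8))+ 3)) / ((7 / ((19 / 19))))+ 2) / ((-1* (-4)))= 21 / 40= 0.52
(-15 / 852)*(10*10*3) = -375 / 71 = -5.28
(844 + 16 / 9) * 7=53284 / 9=5920.44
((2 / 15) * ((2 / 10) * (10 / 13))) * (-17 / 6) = -34 / 585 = -0.06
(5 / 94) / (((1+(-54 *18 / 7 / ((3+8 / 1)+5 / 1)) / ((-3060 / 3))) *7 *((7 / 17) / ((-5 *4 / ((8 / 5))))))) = -0.23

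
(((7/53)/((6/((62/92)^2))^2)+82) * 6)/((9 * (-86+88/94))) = -0.64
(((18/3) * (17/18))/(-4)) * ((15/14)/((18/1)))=-85/1008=-0.08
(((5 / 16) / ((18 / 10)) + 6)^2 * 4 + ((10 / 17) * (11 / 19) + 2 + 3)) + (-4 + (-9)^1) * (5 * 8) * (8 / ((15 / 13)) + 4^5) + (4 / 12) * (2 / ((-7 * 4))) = -6281619824539 / 11721024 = -535927.56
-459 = -459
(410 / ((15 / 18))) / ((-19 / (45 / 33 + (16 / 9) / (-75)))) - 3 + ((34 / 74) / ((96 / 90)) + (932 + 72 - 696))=7536896863 / 27838800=270.73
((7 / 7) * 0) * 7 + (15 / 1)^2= 225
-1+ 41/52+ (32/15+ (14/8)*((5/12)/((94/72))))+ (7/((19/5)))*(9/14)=1276241/348270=3.66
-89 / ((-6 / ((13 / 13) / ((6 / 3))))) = 7.42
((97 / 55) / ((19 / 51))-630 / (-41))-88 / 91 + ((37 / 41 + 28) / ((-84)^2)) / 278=6967938309851 / 364187984160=19.13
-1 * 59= -59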